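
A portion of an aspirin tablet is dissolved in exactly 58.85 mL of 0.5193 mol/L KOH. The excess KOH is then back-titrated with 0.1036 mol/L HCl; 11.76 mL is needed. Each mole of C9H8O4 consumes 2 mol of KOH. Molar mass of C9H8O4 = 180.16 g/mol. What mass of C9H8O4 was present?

Total n(KOH) added = 0.5193 x 0.05885 = 0.03056 mol.
n(HCl) used = 0.1036 x 0.01176 = 0.001218 mol, which equals the excess n(KOH).
So n(KOH) consumed by the sample = 0.03056 - 0.001218 = 0.02934 mol.
n(C9H8O4) = 0.02934 / 2 = 0.01467 mol.
mass = 0.01467 mol x 180.16 g/mol = 2.64 g.

2.64 g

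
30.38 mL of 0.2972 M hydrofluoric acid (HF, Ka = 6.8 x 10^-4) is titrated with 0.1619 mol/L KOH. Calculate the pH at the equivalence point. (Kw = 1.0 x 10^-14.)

8.09

n(HF) = 0.2972 x 0.03038 = 0.009029 mol; V(KOH) at equivalence = 0.009029/0.1619 = 0.05577 L.
At equivalence all the acid is converted to F-; total volume = 0.03038 + 0.05577 = 0.08615 L, so [F-] = 0.009029/0.08615 = 0.1048 M.
Kb = Kw/Ka = 1.0e-14 / 6.8 x 10^-4 = 1.47e-11.
[OH^-] = sqrt(Kb x [F-]) = sqrt(1.47e-11 x 0.1048) = 1.24e-6 M.
pOH = 5.91, so pH = 14.00 - 5.91 = 8.09.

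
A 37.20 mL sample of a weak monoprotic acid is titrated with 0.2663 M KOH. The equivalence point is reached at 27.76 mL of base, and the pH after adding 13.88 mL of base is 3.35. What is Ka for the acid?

4.5 x 10^-4

13.88 mL is half of the equivalence volume, so this is the half-equivalence point where [HA] = [A^-].
At half-equivalence pH = pKa, so pKa = 3.35.
Ka = 10^(-3.35) = 4.5 x 10^-4.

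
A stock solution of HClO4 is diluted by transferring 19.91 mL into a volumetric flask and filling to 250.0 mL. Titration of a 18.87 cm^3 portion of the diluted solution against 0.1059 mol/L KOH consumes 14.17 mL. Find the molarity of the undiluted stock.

0.999 M

n(KOH) = 0.1059 x 0.01417 = 0.001501 mol.
n(HClO4) in the aliquot = 0.001501 mol.
[diluted HClO4] = 0.001501 / 0.01887 = 0.07952 M.
Dilution factor = 250.0/19.91 = 12.56, so [stock] = 0.07952 x 12.56 = 0.999 M.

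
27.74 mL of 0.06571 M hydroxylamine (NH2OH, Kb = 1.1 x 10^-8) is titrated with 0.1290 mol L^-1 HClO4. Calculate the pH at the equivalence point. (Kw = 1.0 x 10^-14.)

3.70

n(NH2OH) = 0.06571 x 0.02774 = 0.001823 mol; V(HClO4) at equivalence = 0.001823/0.1290 = 0.01413 L.
At equivalence the base is fully converted to NH3OH+; total volume = 0.04187 L, so [NH3OH+] = 0.001823/0.04187 = 0.04353 M.
Ka(NH3OH+) = Kw/Kb = 1.0e-14 / 1.1 x 10^-8 = 9.09e-7.
[H^+] = sqrt(Ka x [NH3OH+]) = sqrt(9.09e-7 x 0.04353) = 0.000199 M.
pH = -log(0.000199) = 3.70.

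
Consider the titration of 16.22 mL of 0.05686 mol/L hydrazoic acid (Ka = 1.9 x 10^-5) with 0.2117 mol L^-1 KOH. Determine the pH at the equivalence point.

8.69

n(HN3) = 0.05686 x 0.01622 = 0.0009223 mol; V(KOH) at equivalence = 0.0009223/0.2117 = 0.004356 L.
At equivalence all the acid is converted to N3-; total volume = 0.01622 + 0.004356 = 0.02058 L, so [N3-] = 0.0009223/0.02058 = 0.04482 M.
Kb = Kw/Ka = 1.0e-14 / 1.9 x 10^-5 = 5.26e-10.
[OH^-] = sqrt(Kb x [N3-]) = sqrt(5.26e-10 x 0.04482) = 4.86e-6 M.
pOH = 5.31, so pH = 14.00 - 5.31 = 8.69.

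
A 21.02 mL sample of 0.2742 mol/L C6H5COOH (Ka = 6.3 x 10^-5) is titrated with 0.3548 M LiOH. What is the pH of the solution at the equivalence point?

n(C6H5COOH) = 0.2742 x 0.02102 = 0.005764 mol; V(LiOH) at equivalence = 0.005764/0.3548 = 0.01624 L.
At equivalence all the acid is converted to C6H5COO-; total volume = 0.02102 + 0.01624 = 0.03726 L, so [C6H5COO-] = 0.005764/0.03726 = 0.1547 M.
Kb = Kw/Ka = 1.0e-14 / 6.3 x 10^-5 = 1.59e-10.
[OH^-] = sqrt(Kb x [C6H5COO-]) = sqrt(1.59e-10 x 0.1547) = 4.95e-6 M.
pOH = 5.30, so pH = 14.00 - 5.30 = 8.70.

8.70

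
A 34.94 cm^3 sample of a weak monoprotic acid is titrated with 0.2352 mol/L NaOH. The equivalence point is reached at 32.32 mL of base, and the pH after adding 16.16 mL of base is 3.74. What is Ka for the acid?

1.8 x 10^-4

16.16 mL is half of the equivalence volume, so this is the half-equivalence point where [HA] = [A^-].
At half-equivalence pH = pKa, so pKa = 3.74.
Ka = 10^(-3.74) = 1.8 x 10^-4.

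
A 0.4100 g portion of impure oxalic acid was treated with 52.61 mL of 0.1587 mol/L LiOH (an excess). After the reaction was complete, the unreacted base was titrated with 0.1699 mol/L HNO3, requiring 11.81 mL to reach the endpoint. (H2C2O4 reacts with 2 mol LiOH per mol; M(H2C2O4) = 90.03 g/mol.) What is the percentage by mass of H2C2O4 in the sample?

69.6%

Total n(LiOH) added = 0.1587 x 0.05261 = 0.008349 mol.
n(HNO3) used = 0.1699 x 0.01181 = 0.002007 mol, which equals the excess n(LiOH).
So n(LiOH) consumed by the sample = 0.008349 - 0.002007 = 0.006343 mol.
n(H2C2O4) = 0.006343 / 2 = 0.003171 mol.
mass H2C2O4 = 0.003171 x 90.03 = 0.2855 g, so %H2C2O4 = 0.2855/0.4100 x 100 = 69.6%.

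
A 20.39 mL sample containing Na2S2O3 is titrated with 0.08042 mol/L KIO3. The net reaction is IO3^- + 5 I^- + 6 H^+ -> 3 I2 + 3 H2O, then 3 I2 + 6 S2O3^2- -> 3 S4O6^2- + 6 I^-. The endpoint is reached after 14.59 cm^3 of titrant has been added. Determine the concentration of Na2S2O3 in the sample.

0.345 M

n(KIO3) = 0.08042 x 0.01459 = 0.001173 mol.
From the balanced equation, 1 mol KIO3 reacts with 6 mol Na2S2O3, so n(Na2S2O3) = 0.001173 x 6/1 = 0.007040 mol.
[Na2S2O3] = 0.007040 / 0.02039 L = 0.345 M.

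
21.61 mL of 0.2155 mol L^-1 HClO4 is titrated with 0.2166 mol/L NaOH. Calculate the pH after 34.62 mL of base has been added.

n(acid) = 0.2155 x 0.02161 = 0.004657 mol; n(NaOH) added = 0.2166 x 0.03462 = 0.007499 mol.
Base is in excess by 0.007499 - 0.004657 = 0.002842 mol in a total volume of 0.05623 L.
[OH^-] = 0.002842/0.05623 = 0.05054 M, so pOH = 1.30 and pH = 14.00 - 1.30 = 12.70.

12.70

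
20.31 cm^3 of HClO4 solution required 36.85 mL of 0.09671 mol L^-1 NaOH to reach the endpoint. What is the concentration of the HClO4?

n(NaOH) delivered = 0.09671 x 0.03685 = 0.003564 mol.
For a 1:1 reaction, n(HClO4) = 0.003564 mol.
[HClO4] = 0.003564 mol / 0.02031 L = 0.175 M.

0.175 M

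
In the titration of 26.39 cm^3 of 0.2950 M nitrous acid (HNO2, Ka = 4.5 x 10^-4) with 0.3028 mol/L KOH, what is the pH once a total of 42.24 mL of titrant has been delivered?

n(acid) = 0.2950 x 0.02639 = 0.007785 mol; n(KOH) added = 0.3028 x 0.04224 = 0.01279 mol.
Base is in excess by 0.01279 - 0.007785 = 0.005005 mol in a total volume of 0.06863 L.
[OH^-] = 0.005005/0.06863 = 0.07293 M, so pOH = 1.14 and pH = 14.00 - 1.14 = 12.86.

12.86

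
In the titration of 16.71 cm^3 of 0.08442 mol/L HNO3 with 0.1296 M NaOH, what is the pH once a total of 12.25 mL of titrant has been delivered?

n(acid) = 0.08442 x 0.01671 = 0.001411 mol; n(NaOH) added = 0.1296 x 0.01225 = 0.001588 mol.
Base is in excess by 0.001588 - 0.001411 = 0.0001769 mol in a total volume of 0.02896 L.
[OH^-] = 0.0001769/0.02896 = 0.006110 M, so pOH = 2.21 and pH = 14.00 - 2.21 = 11.79.

11.79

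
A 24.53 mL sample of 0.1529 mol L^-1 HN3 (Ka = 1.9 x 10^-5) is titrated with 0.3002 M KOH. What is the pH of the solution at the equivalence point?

8.86

n(HN3) = 0.1529 x 0.02453 = 0.003751 mol; V(KOH) at equivalence = 0.003751/0.3002 = 0.01249 L.
At equivalence all the acid is converted to N3-; total volume = 0.02453 + 0.01249 = 0.03702 L, so [N3-] = 0.003751/0.03702 = 0.1013 M.
Kb = Kw/Ka = 1.0e-14 / 1.9 x 10^-5 = 5.26e-10.
[OH^-] = sqrt(Kb x [N3-]) = sqrt(5.26e-10 x 0.1013) = 7.30e-6 M.
pOH = 5.14, so pH = 14.00 - 5.14 = 8.86.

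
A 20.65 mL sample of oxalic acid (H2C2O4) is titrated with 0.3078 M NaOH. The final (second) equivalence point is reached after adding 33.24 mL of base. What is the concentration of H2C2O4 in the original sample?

n(NaOH) = 0.3078 x 0.03324 = 0.01023 mol.
At the final (second) equivalence point, 2 mol OH^- react per mol H2C2O4, so n(H2C2O4) = 0.01023 / 2 = 0.005116 mol.
[H2C2O4] = 0.005116 / 0.02065 L = 0.248 M.

0.248 M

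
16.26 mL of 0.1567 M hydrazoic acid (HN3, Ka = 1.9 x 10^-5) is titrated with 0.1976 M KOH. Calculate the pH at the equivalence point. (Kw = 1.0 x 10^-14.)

n(HN3) = 0.1567 x 0.01626 = 0.002548 mol; V(KOH) at equivalence = 0.002548/0.1976 = 0.01289 L.
At equivalence all the acid is converted to N3-; total volume = 0.01626 + 0.01289 = 0.02915 L, so [N3-] = 0.002548/0.02915 = 0.08739 M.
Kb = Kw/Ka = 1.0e-14 / 1.9 x 10^-5 = 5.26e-10.
[OH^-] = sqrt(Kb x [N3-]) = sqrt(5.26e-10 x 0.08739) = 6.78e-6 M.
pOH = 5.17, so pH = 14.00 - 5.17 = 8.83.

8.83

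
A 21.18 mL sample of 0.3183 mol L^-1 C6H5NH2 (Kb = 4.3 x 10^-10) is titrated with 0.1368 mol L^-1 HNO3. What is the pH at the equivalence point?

2.83

n(C6H5NH2) = 0.3183 x 0.02118 = 0.006742 mol; V(HNO3) at equivalence = 0.006742/0.1368 = 0.04928 L.
At equivalence the base is fully converted to C6H5NH3+; total volume = 0.07046 L, so [C6H5NH3+] = 0.006742/0.07046 = 0.09568 M.
Ka(C6H5NH3+) = Kw/Kb = 1.0e-14 / 4.3 x 10^-10 = 2.33e-5.
[H^+] = sqrt(Ka x [C6H5NH3+]) = sqrt(2.33e-5 x 0.09568) = 0.00149 M.
pH = -log(0.00149) = 2.83.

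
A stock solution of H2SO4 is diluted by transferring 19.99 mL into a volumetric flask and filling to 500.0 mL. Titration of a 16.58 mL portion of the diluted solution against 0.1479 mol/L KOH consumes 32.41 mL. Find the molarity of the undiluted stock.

3.62 M

n(KOH) = 0.1479 x 0.03241 = 0.004793 mol.
n(H2SO4) in the aliquot = 0.004793 x 1/2 = 0.002397 mol.
[diluted H2SO4] = 0.002397 / 0.01658 = 0.1446 M.
Dilution factor = 500.0/19.99 = 25.01, so [stock] = 0.1446 x 25.01 = 3.62 M.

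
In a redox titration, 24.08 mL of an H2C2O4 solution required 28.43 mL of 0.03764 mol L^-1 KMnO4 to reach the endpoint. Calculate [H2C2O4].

0.111 M

n(KMnO4) = 0.03764 x 0.02843 = 0.001070 mol.
From the balanced equation, 2 mol KMnO4 reacts with 5 mol H2C2O4, so n(H2C2O4) = 0.001070 x 5/2 = 0.002675 mol.
[H2C2O4] = 0.002675 / 0.02408 L = 0.111 M.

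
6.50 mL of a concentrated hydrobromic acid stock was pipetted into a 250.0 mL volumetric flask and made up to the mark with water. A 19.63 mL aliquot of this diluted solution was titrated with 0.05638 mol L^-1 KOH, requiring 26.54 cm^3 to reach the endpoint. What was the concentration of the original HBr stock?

n(KOH) = 0.05638 x 0.02654 = 0.001496 mol.
n(HBr) in the aliquot = 0.001496 mol.
[diluted HBr] = 0.001496 / 0.01963 = 0.07623 M.
Dilution factor = 250.0/6.500 = 38.46, so [stock] = 0.07623 x 38.46 = 2.93 M.

2.93 M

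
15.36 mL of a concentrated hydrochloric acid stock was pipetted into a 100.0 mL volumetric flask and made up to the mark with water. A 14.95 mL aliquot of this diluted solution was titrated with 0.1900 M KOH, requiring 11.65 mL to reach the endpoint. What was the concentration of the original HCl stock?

0.964 M

n(KOH) = 0.1900 x 0.01165 = 0.002214 mol.
n(HCl) in the aliquot = 0.002214 mol.
[diluted HCl] = 0.002214 / 0.01495 = 0.1481 M.
Dilution factor = 100.0/15.36 = 6.510, so [stock] = 0.1481 x 6.510 = 0.964 M.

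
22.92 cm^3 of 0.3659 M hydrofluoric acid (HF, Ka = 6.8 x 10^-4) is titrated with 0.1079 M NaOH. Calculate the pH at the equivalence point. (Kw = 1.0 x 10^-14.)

8.04

n(HF) = 0.3659 x 0.02292 = 0.008386 mol; V(NaOH) at equivalence = 0.008386/0.1079 = 0.07772 L.
At equivalence all the acid is converted to F-; total volume = 0.02292 + 0.07772 = 0.1006 L, so [F-] = 0.008386/0.1006 = 0.08333 M.
Kb = Kw/Ka = 1.0e-14 / 6.8 x 10^-4 = 1.47e-11.
[OH^-] = sqrt(Kb x [F-]) = sqrt(1.47e-11 x 0.08333) = 1.11e-6 M.
pOH = 5.96, so pH = 14.00 - 5.96 = 8.04.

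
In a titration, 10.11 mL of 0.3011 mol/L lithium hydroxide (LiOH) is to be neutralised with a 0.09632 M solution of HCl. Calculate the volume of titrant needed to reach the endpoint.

31.6 mL

n(LiOH) = 0.3011 mol/L x 0.01011 L = 0.003044 mol.
At equivalence n(HCl) = n(LiOH) = 0.003044 mol.
V(HCl) = 0.003044 / 0.09632 = 0.03160 L = 31.6 mL.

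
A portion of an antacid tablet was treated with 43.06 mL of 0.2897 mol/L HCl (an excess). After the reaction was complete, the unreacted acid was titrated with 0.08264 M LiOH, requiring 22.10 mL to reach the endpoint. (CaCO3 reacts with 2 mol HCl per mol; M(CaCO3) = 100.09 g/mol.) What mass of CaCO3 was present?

Total n(HCl) added = 0.2897 x 0.04306 = 0.01247 mol.
n(LiOH) used = 0.08264 x 0.02210 = 0.001826 mol, which equals the excess n(HCl).
So n(HCl) consumed by the sample = 0.01247 - 0.001826 = 0.01065 mol.
n(CaCO3) = 0.01065 / 2 = 0.005324 mol.
mass = 0.005324 mol x 100.09 g/mol = 0.533 g.

0.533 g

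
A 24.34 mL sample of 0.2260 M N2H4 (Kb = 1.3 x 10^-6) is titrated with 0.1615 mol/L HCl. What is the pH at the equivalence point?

4.57

n(N2H4) = 0.2260 x 0.02434 = 0.005501 mol; V(HCl) at equivalence = 0.005501/0.1615 = 0.03406 L.
At equivalence the base is fully converted to N2H5+; total volume = 0.05840 L, so [N2H5+] = 0.005501/0.05840 = 0.09419 M.
Ka(N2H5+) = Kw/Kb = 1.0e-14 / 1.3 x 10^-6 = 7.69e-9.
[H^+] = sqrt(Ka x [N2H5+]) = sqrt(7.69e-9 x 0.09419) = 2.69e-5 M.
pH = -log(2.69e-5) = 4.57.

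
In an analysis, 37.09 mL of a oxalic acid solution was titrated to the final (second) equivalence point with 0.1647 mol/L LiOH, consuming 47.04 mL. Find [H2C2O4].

0.104 M

n(LiOH) = 0.1647 x 0.04704 = 0.007747 mol.
At the final (second) equivalence point, 2 mol OH^- react per mol H2C2O4, so n(H2C2O4) = 0.007747 / 2 = 0.003874 mol.
[H2C2O4] = 0.003874 / 0.03709 L = 0.104 M.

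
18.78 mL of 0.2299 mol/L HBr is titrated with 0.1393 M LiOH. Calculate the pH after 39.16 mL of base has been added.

n(acid) = 0.2299 x 0.01878 = 0.004318 mol; n(LiOH) added = 0.1393 x 0.03916 = 0.005455 mol.
Base is in excess by 0.005455 - 0.004318 = 0.001137 mol in a total volume of 0.05794 L.
[OH^-] = 0.001137/0.05794 = 0.01963 M, so pOH = 1.71 and pH = 14.00 - 1.71 = 12.29.

12.29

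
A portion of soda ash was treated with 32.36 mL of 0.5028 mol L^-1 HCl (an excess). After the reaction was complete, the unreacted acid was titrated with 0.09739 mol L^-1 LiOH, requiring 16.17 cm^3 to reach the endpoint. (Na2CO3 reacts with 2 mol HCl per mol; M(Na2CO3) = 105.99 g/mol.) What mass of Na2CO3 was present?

0.779 g

Total n(HCl) added = 0.5028 x 0.03236 = 0.01627 mol.
n(LiOH) used = 0.09739 x 0.01617 = 0.001575 mol, which equals the excess n(HCl).
So n(HCl) consumed by the sample = 0.01627 - 0.001575 = 0.01470 mol.
n(Na2CO3) = 0.01470 / 2 = 0.007348 mol.
mass = 0.007348 mol x 105.99 g/mol = 0.779 g.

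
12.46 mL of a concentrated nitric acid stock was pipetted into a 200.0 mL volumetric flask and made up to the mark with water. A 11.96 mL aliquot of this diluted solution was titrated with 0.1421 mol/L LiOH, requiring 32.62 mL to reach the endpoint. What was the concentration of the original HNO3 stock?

n(LiOH) = 0.1421 x 0.03262 = 0.004635 mol.
n(HNO3) in the aliquot = 0.004635 mol.
[diluted HNO3] = 0.004635 / 0.01196 = 0.3876 M.
Dilution factor = 200.0/12.46 = 16.05, so [stock] = 0.3876 x 16.05 = 6.22 M.

6.22 M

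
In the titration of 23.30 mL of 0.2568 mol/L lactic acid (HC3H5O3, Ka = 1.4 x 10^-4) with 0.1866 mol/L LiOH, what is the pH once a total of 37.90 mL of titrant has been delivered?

12.25

n(acid) = 0.2568 x 0.02330 = 0.005983 mol; n(LiOH) added = 0.1866 x 0.03790 = 0.007072 mol.
Base is in excess by 0.007072 - 0.005983 = 0.001089 mol in a total volume of 0.06120 L.
[OH^-] = 0.001089/0.06120 = 0.01779 M, so pOH = 1.75 and pH = 14.00 - 1.75 = 12.25.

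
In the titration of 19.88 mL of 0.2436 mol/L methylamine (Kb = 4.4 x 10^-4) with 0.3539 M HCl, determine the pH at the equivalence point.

5.74

n(CH3NH2) = 0.2436 x 0.01988 = 0.004843 mol; V(HCl) at equivalence = 0.004843/0.3539 = 0.01368 L.
At equivalence the base is fully converted to CH3NH3+; total volume = 0.03356 L, so [CH3NH3+] = 0.004843/0.03356 = 0.1443 M.
Ka(CH3NH3+) = Kw/Kb = 1.0e-14 / 4.4 x 10^-4 = 2.27e-11.
[H^+] = sqrt(Ka x [CH3NH3+]) = sqrt(2.27e-11 x 0.1443) = 1.81e-6 M.
pH = -log(1.81e-6) = 5.74.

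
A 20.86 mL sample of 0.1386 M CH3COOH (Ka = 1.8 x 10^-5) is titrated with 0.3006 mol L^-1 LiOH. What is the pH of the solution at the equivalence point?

8.86

n(CH3COOH) = 0.1386 x 0.02086 = 0.002891 mol; V(LiOH) at equivalence = 0.002891/0.3006 = 0.009618 L.
At equivalence all the acid is converted to CH3COO-; total volume = 0.02086 + 0.009618 = 0.03048 L, so [CH3COO-] = 0.002891/0.03048 = 0.09486 M.
Kb = Kw/Ka = 1.0e-14 / 1.8 x 10^-5 = 5.56e-10.
[OH^-] = sqrt(Kb x [CH3COO-]) = sqrt(5.56e-10 x 0.09486) = 7.26e-6 M.
pOH = 5.14, so pH = 14.00 - 5.14 = 8.86.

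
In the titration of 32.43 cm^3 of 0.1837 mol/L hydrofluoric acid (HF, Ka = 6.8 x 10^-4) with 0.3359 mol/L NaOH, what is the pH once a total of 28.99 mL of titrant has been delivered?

n(acid) = 0.1837 x 0.03243 = 0.005957 mol; n(NaOH) added = 0.3359 x 0.02899 = 0.009738 mol.
Base is in excess by 0.009738 - 0.005957 = 0.003780 mol in a total volume of 0.06142 L.
[OH^-] = 0.003780/0.06142 = 0.06155 M, so pOH = 1.21 and pH = 14.00 - 1.21 = 12.79.

12.79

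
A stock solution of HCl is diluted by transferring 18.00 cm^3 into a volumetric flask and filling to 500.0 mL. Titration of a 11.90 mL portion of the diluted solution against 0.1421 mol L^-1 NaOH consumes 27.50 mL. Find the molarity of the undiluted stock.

n(NaOH) = 0.1421 x 0.02750 = 0.003908 mol.
n(HCl) in the aliquot = 0.003908 mol.
[diluted HCl] = 0.003908 / 0.01190 = 0.3284 M.
Dilution factor = 500.0/18.00 = 27.78, so [stock] = 0.3284 x 27.78 = 9.12 M.

9.12 M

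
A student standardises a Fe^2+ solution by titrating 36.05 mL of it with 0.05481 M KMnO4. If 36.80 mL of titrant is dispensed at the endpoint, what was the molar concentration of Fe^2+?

n(KMnO4) = 0.05481 x 0.03680 = 0.002017 mol.
From the balanced equation, 1 mol KMnO4 reacts with 5 mol Fe^2+, so n(Fe^2+) = 0.002017 x 5/1 = 0.01009 mol.
[Fe^2+] = 0.01009 / 0.03605 L = 0.280 M.

0.280 M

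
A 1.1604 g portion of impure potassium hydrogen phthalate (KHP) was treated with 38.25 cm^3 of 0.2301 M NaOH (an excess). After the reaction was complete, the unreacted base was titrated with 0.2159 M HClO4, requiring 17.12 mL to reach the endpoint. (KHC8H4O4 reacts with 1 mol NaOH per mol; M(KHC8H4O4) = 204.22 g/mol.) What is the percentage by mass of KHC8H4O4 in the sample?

Total n(NaOH) added = 0.2301 x 0.03825 = 0.008801 mol.
n(HClO4) used = 0.2159 x 0.01712 = 0.003696 mol, which equals the excess n(NaOH).
So n(NaOH) consumed by the sample = 0.008801 - 0.003696 = 0.005105 mol.
n(KHC8H4O4) = 0.005105 / 1 = 0.005105 mol.
mass KHC8H4O4 = 0.005105 x 204.22 = 1.043 g, so %KHC8H4O4 = 1.043/1.1604 x 100 = 89.8%.

89.8%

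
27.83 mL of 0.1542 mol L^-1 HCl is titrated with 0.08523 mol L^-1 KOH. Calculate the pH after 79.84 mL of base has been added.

n(acid) = 0.1542 x 0.02783 = 0.004291 mol; n(KOH) added = 0.08523 x 0.07984 = 0.006805 mol.
Base is in excess by 0.006805 - 0.004291 = 0.002513 mol in a total volume of 0.1077 L.
[OH^-] = 0.002513/0.1077 = 0.02334 M, so pOH = 1.63 and pH = 14.00 - 1.63 = 12.37.

12.37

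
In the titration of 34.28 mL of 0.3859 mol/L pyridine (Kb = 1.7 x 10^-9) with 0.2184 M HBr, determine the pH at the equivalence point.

3.04

n(C5H5N) = 0.3859 x 0.03428 = 0.01323 mol; V(HBr) at equivalence = 0.01323/0.2184 = 0.06057 L.
At equivalence the base is fully converted to C5H5NH+; total volume = 0.09485 L, so [C5H5NH+] = 0.01323/0.09485 = 0.1395 M.
Ka(C5H5NH+) = Kw/Kb = 1.0e-14 / 1.7 x 10^-9 = 5.88e-6.
[H^+] = sqrt(Ka x [C5H5NH+]) = sqrt(5.88e-6 x 0.1395) = 0.000906 M.
pH = -log(0.000906) = 3.04.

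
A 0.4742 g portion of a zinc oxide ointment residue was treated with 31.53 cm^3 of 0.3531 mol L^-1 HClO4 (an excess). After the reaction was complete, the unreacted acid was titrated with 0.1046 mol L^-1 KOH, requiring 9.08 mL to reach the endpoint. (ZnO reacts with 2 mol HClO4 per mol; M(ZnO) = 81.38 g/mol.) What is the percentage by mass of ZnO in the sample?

87.4%

Total n(HClO4) added = 0.3531 x 0.03153 = 0.01113 mol.
n(KOH) used = 0.1046 x 0.009080 = 0.0009498 mol, which equals the excess n(HClO4).
So n(HClO4) consumed by the sample = 0.01113 - 0.0009498 = 0.01018 mol.
n(ZnO) = 0.01018 / 2 = 0.005092 mol.
mass ZnO = 0.005092 x 81.38 = 0.4144 g, so %ZnO = 0.4144/0.4742 x 100 = 87.4%.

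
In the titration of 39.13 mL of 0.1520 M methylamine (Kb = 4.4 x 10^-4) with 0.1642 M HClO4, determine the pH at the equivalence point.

5.87

n(CH3NH2) = 0.1520 x 0.03913 = 0.005948 mol; V(HClO4) at equivalence = 0.005948/0.1642 = 0.03622 L.
At equivalence the base is fully converted to CH3NH3+; total volume = 0.07535 L, so [CH3NH3+] = 0.005948/0.07535 = 0.07893 M.
Ka(CH3NH3+) = Kw/Kb = 1.0e-14 / 4.4 x 10^-4 = 2.27e-11.
[H^+] = sqrt(Ka x [CH3NH3+]) = sqrt(2.27e-11 x 0.07893) = 1.34e-6 M.
pH = -log(1.34e-6) = 5.87.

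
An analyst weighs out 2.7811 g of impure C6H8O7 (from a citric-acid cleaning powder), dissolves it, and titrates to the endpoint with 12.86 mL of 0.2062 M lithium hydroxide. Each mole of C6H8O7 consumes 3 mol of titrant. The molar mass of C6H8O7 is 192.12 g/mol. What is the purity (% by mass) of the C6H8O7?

6.11%

n(LiOH) = 0.2062 x 0.01286 = 0.002652 mol.
n(C6H8O7) = 0.002652 / 3 = 0.0008839 mol.
mass of C6H8O7 = 0.0008839 x 192.12 = 0.1698 g.
% purity = 0.1698 / 2.7811 x 100 = 6.11%.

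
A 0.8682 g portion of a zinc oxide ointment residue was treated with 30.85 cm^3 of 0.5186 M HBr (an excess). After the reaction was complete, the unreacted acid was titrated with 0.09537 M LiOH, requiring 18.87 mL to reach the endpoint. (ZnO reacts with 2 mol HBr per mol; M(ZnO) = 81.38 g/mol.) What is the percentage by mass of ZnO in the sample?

66.5%

Total n(HBr) added = 0.5186 x 0.03085 = 0.01600 mol.
n(LiOH) used = 0.09537 x 0.01887 = 0.001800 mol, which equals the excess n(HBr).
So n(HBr) consumed by the sample = 0.01600 - 0.001800 = 0.01420 mol.
n(ZnO) = 0.01420 / 2 = 0.007100 mol.
mass ZnO = 0.007100 x 81.38 = 0.5778 g, so %ZnO = 0.5778/0.8682 x 100 = 66.5%.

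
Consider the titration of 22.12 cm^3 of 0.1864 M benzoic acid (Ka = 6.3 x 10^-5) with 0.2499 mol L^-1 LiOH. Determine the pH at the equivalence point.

8.61

n(C6H5COOH) = 0.1864 x 0.02212 = 0.004123 mol; V(LiOH) at equivalence = 0.004123/0.2499 = 0.01650 L.
At equivalence all the acid is converted to C6H5COO-; total volume = 0.02212 + 0.01650 = 0.03862 L, so [C6H5COO-] = 0.004123/0.03862 = 0.1068 M.
Kb = Kw/Ka = 1.0e-14 / 6.3 x 10^-5 = 1.59e-10.
[OH^-] = sqrt(Kb x [C6H5COO-]) = sqrt(1.59e-10 x 0.1068) = 4.12e-6 M.
pOH = 5.39, so pH = 14.00 - 5.39 = 8.61.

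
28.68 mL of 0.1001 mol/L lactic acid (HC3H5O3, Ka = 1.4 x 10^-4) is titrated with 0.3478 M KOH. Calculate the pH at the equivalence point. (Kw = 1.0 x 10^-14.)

n(HC3H5O3) = 0.1001 x 0.02868 = 0.002871 mol; V(KOH) at equivalence = 0.002871/0.3478 = 0.008254 L.
At equivalence all the acid is converted to C3H5O3-; total volume = 0.02868 + 0.008254 = 0.03693 L, so [C3H5O3-] = 0.002871/0.03693 = 0.07773 M.
Kb = Kw/Ka = 1.0e-14 / 1.4 x 10^-4 = 7.14e-11.
[OH^-] = sqrt(Kb x [C3H5O3-]) = sqrt(7.14e-11 x 0.07773) = 2.36e-6 M.
pOH = 5.63, so pH = 14.00 - 5.63 = 8.37.

8.37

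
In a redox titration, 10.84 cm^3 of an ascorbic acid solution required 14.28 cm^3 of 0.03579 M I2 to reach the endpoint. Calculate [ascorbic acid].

0.0471 M

n(I2) = 0.03579 x 0.01428 = 0.0005111 mol.
From the balanced equation, 1 mol I2 reacts with 1 mol ascorbic acid, so n(ascorbic acid) = 0.0005111 x 1/1 = 0.0005111 mol.
[ascorbic acid] = 0.0005111 / 0.01084 L = 0.0471 M.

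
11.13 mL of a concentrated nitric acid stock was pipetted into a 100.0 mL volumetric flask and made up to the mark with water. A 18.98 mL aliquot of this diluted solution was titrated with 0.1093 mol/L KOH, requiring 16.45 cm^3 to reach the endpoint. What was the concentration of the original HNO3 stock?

n(KOH) = 0.1093 x 0.01645 = 0.001798 mol.
n(HNO3) in the aliquot = 0.001798 mol.
[diluted HNO3] = 0.001798 / 0.01898 = 0.09473 M.
Dilution factor = 100.0/11.13 = 8.985, so [stock] = 0.09473 x 8.985 = 0.851 M.

0.851 M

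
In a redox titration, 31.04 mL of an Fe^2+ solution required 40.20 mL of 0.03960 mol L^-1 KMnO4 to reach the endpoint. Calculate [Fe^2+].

n(KMnO4) = 0.03960 x 0.04020 = 0.001592 mol.
From the balanced equation, 1 mol KMnO4 reacts with 5 mol Fe^2+, so n(Fe^2+) = 0.001592 x 5/1 = 0.007960 mol.
[Fe^2+] = 0.007960 / 0.03104 L = 0.256 M.

0.256 M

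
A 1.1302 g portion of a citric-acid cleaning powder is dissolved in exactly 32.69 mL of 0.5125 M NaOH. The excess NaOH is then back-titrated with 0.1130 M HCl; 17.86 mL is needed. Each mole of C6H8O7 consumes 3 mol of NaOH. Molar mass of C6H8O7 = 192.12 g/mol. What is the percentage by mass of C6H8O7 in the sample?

Total n(NaOH) added = 0.5125 x 0.03269 = 0.01675 mol.
n(HCl) used = 0.1130 x 0.01786 = 0.002018 mol, which equals the excess n(NaOH).
So n(NaOH) consumed by the sample = 0.01675 - 0.002018 = 0.01474 mol.
n(C6H8O7) = 0.01474 / 3 = 0.004912 mol.
mass C6H8O7 = 0.004912 x 192.12 = 0.9437 g, so %C6H8O7 = 0.9437/1.1302 x 100 = 83.5%.

83.5%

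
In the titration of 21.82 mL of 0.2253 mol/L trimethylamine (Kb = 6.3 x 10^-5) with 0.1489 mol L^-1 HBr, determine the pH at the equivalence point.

n((CH3)3N) = 0.2253 x 0.02182 = 0.004916 mol; V(HBr) at equivalence = 0.004916/0.1489 = 0.03302 L.
At equivalence the base is fully converted to (CH3)3NH+; total volume = 0.05484 L, so [(CH3)3NH+] = 0.004916/0.05484 = 0.08965 M.
Ka((CH3)3NH+) = Kw/Kb = 1.0e-14 / 6.3 x 10^-5 = 1.59e-10.
[H^+] = sqrt(Ka x [(CH3)3NH+]) = sqrt(1.59e-10 x 0.08965) = 3.77e-6 M.
pH = -log(3.77e-6) = 5.42.

5.42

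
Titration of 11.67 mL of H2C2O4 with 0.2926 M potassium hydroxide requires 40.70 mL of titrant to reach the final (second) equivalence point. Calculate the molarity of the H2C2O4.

0.510 M

n(KOH) = 0.2926 x 0.04070 = 0.01191 mol.
At the final (second) equivalence point, 2 mol OH^- react per mol H2C2O4, so n(H2C2O4) = 0.01191 / 2 = 0.005954 mol.
[H2C2O4] = 0.005954 / 0.01167 L = 0.510 M.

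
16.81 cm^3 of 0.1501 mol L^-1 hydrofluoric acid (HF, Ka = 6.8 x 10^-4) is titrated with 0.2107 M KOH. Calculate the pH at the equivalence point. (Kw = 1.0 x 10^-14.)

n(HF) = 0.1501 x 0.01681 = 0.002523 mol; V(KOH) at equivalence = 0.002523/0.2107 = 0.01198 L.
At equivalence all the acid is converted to F-; total volume = 0.01681 + 0.01198 = 0.02879 L, so [F-] = 0.002523/0.02879 = 0.08766 M.
Kb = Kw/Ka = 1.0e-14 / 6.8 x 10^-4 = 1.47e-11.
[OH^-] = sqrt(Kb x [F-]) = sqrt(1.47e-11 x 0.08766) = 1.14e-6 M.
pOH = 5.94, so pH = 14.00 - 5.94 = 8.06.

8.06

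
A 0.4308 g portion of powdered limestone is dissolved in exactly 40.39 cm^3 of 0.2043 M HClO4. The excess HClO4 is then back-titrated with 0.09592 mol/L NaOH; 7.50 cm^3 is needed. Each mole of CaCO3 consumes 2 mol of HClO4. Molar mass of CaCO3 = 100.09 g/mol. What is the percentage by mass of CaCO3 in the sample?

Total n(HClO4) added = 0.2043 x 0.04039 = 0.008252 mol.
n(NaOH) used = 0.09592 x 0.007500 = 0.0007194 mol, which equals the excess n(HClO4).
So n(HClO4) consumed by the sample = 0.008252 - 0.0007194 = 0.007532 mol.
n(CaCO3) = 0.007532 / 2 = 0.003766 mol.
mass CaCO3 = 0.003766 x 100.09 = 0.3770 g, so %CaCO3 = 0.3770/0.4308 x 100 = 87.5%.

87.5%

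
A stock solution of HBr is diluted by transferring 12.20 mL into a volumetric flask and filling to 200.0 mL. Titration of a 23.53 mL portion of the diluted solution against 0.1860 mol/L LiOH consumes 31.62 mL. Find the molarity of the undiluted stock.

n(LiOH) = 0.1860 x 0.03162 = 0.005881 mol.
n(HBr) in the aliquot = 0.005881 mol.
[diluted HBr] = 0.005881 / 0.02353 = 0.2499 M.
Dilution factor = 200.0/12.20 = 16.39, so [stock] = 0.2499 x 16.39 = 4.10 M.

4.10 M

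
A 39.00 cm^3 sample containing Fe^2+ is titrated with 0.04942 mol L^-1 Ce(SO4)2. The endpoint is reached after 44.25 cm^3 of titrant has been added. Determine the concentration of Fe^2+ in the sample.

0.0561 M

n(Ce(SO4)2) = 0.04942 x 0.04425 = 0.002187 mol.
From the balanced equation, 1 mol Ce(SO4)2 reacts with 1 mol Fe^2+, so n(Fe^2+) = 0.002187 x 1/1 = 0.002187 mol.
[Fe^2+] = 0.002187 / 0.03900 L = 0.0561 M.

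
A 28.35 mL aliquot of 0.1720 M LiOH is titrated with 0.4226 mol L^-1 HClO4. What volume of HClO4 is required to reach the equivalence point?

n(LiOH) = 0.1720 mol/L x 0.02835 L = 0.004876 mol.
At equivalence n(HClO4) = n(LiOH) = 0.004876 mol.
V(HClO4) = 0.004876 / 0.4226 = 0.01154 L = 11.5 mL.

11.5 mL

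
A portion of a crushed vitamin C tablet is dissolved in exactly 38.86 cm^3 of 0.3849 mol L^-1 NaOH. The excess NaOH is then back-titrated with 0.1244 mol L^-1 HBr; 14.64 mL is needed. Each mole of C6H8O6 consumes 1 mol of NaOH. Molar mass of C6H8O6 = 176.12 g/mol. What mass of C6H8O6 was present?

2.31 g

Total n(NaOH) added = 0.3849 x 0.03886 = 0.01496 mol.
n(HBr) used = 0.1244 x 0.01464 = 0.001821 mol, which equals the excess n(NaOH).
So n(NaOH) consumed by the sample = 0.01496 - 0.001821 = 0.01314 mol.
n(C6H8O6) = 0.01314 / 1 = 0.01314 mol.
mass = 0.01314 mol x 176.12 g/mol = 2.31 g.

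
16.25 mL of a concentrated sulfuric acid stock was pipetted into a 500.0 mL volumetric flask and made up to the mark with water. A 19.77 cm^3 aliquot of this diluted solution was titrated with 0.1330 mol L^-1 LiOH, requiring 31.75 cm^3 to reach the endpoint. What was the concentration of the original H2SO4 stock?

3.29 M

n(LiOH) = 0.1330 x 0.03175 = 0.004223 mol.
n(H2SO4) in the aliquot = 0.004223 x 1/2 = 0.002111 mol.
[diluted H2SO4] = 0.002111 / 0.01977 = 0.1068 M.
Dilution factor = 500.0/16.25 = 30.77, so [stock] = 0.1068 x 30.77 = 3.29 M.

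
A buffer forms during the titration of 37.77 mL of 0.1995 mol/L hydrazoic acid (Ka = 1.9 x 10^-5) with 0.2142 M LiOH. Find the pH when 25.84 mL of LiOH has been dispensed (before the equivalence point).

Initial n(HN3) = 0.1995 x 0.03777 = 0.007535 mol.
n(LiOH) added = 0.2142 x 0.02584 = 0.005535 mol, converting that many moles of HN3 to N3-.
Remaining n(HN3) = 0.002000 mol; n(N3-) = 0.005535 mol.
By Henderson-Hasselbalch, pH = pKa + log([A^-]/[HA]) = 4.72 + log(0.005535/0.002000) = 4.72 + (+0.44) = 5.16.

5.16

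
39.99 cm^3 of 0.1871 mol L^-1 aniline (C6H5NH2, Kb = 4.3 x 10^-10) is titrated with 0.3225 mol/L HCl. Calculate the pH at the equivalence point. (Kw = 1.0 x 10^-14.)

2.78

n(C6H5NH2) = 0.1871 x 0.03999 = 0.007482 mol; V(HCl) at equivalence = 0.007482/0.3225 = 0.02320 L.
At equivalence the base is fully converted to C6H5NH3+; total volume = 0.06319 L, so [C6H5NH3+] = 0.007482/0.06319 = 0.1184 M.
Ka(C6H5NH3+) = Kw/Kb = 1.0e-14 / 4.3 x 10^-10 = 2.33e-5.
[H^+] = sqrt(Ka x [C6H5NH3+]) = sqrt(2.33e-5 x 0.1184) = 0.00166 M.
pH = -log(0.00166) = 2.78.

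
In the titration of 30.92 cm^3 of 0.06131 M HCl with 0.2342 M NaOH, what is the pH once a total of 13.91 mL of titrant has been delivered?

12.48

n(acid) = 0.06131 x 0.03092 = 0.001896 mol; n(NaOH) added = 0.2342 x 0.01391 = 0.003258 mol.
Base is in excess by 0.003258 - 0.001896 = 0.001362 mol in a total volume of 0.04483 L.
[OH^-] = 0.001362/0.04483 = 0.03038 M, so pOH = 1.52 and pH = 14.00 - 1.52 = 12.48.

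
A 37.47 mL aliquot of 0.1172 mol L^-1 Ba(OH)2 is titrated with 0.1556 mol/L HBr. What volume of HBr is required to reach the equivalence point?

n(Ba(OH)2) = 0.1172 mol/L x 0.03747 L = 0.004391 mol.
The neutralisation is 1 Ba(OH)2 : 2 HBr, so n(HBr) = 0.004391 x 2/1 = 0.008783 mol.
V(HBr) = 0.008783 / 0.1556 = 0.05645 L = 56.4 mL.

56.4 mL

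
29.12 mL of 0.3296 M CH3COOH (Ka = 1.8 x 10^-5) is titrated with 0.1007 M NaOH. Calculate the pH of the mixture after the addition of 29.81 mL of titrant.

Initial n(CH3COOH) = 0.3296 x 0.02912 = 0.009598 mol.
n(NaOH) added = 0.1007 x 0.02981 = 0.003002 mol, converting that many moles of CH3COOH to CH3COO-.
Remaining n(CH3COOH) = 0.006596 mol; n(CH3COO-) = 0.003002 mol.
By Henderson-Hasselbalch, pH = pKa + log([A^-]/[HA]) = 4.74 + log(0.003002/0.006596) = 4.74 + (-0.34) = 4.40.

4.40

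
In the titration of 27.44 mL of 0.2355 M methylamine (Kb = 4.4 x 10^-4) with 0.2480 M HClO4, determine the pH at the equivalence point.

n(CH3NH2) = 0.2355 x 0.02744 = 0.006462 mol; V(HClO4) at equivalence = 0.006462/0.2480 = 0.02606 L.
At equivalence the base is fully converted to CH3NH3+; total volume = 0.05350 L, so [CH3NH3+] = 0.006462/0.05350 = 0.1208 M.
Ka(CH3NH3+) = Kw/Kb = 1.0e-14 / 4.4 x 10^-4 = 2.27e-11.
[H^+] = sqrt(Ka x [CH3NH3+]) = sqrt(2.27e-11 x 0.1208) = 1.66e-6 M.
pH = -log(1.66e-6) = 5.78.

5.78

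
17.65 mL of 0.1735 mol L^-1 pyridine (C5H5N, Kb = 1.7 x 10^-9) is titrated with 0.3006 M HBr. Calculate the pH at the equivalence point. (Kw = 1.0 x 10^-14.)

3.09

n(C5H5N) = 0.1735 x 0.01765 = 0.003062 mol; V(HBr) at equivalence = 0.003062/0.3006 = 0.01019 L.
At equivalence the base is fully converted to C5H5NH+; total volume = 0.02784 L, so [C5H5NH+] = 0.003062/0.02784 = 0.1100 M.
Ka(C5H5NH+) = Kw/Kb = 1.0e-14 / 1.7 x 10^-9 = 5.88e-6.
[H^+] = sqrt(Ka x [C5H5NH+]) = sqrt(5.88e-6 x 0.1100) = 0.000804 M.
pH = -log(0.000804) = 3.09.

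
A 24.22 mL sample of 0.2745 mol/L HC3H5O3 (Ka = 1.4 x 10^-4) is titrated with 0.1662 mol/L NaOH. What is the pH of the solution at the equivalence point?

8.43

n(HC3H5O3) = 0.2745 x 0.02422 = 0.006648 mol; V(NaOH) at equivalence = 0.006648/0.1662 = 0.04000 L.
At equivalence all the acid is converted to C3H5O3-; total volume = 0.02422 + 0.04000 = 0.06422 L, so [C3H5O3-] = 0.006648/0.06422 = 0.1035 M.
Kb = Kw/Ka = 1.0e-14 / 1.4 x 10^-4 = 7.14e-11.
[OH^-] = sqrt(Kb x [C3H5O3-]) = sqrt(7.14e-11 x 0.1035) = 2.72e-6 M.
pOH = 5.57, so pH = 14.00 - 5.57 = 8.43.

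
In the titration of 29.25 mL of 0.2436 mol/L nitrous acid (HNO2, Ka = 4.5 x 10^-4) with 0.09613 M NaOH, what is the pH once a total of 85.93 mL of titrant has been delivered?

11.99

n(acid) = 0.2436 x 0.02925 = 0.007125 mol; n(NaOH) added = 0.09613 x 0.08593 = 0.008260 mol.
Base is in excess by 0.008260 - 0.007125 = 0.001135 mol in a total volume of 0.1152 L.
[OH^-] = 0.001135/0.1152 = 0.009855 M, so pOH = 2.01 and pH = 14.00 - 2.01 = 11.99.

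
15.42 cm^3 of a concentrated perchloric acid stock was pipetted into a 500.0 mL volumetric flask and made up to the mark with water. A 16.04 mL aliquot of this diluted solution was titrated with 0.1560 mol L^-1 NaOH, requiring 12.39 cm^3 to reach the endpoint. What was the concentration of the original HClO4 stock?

3.91 M

n(NaOH) = 0.1560 x 0.01239 = 0.001933 mol.
n(HClO4) in the aliquot = 0.001933 mol.
[diluted HClO4] = 0.001933 / 0.01604 = 0.1205 M.
Dilution factor = 500.0/15.42 = 32.43, so [stock] = 0.1205 x 32.43 = 3.91 M.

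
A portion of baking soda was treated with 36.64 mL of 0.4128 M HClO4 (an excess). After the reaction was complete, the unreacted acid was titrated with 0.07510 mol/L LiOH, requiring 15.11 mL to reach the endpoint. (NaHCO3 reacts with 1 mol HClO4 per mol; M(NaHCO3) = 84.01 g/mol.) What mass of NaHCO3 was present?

1.18 g

Total n(HClO4) added = 0.4128 x 0.03664 = 0.01512 mol.
n(LiOH) used = 0.07510 x 0.01511 = 0.001135 mol, which equals the excess n(HClO4).
So n(HClO4) consumed by the sample = 0.01512 - 0.001135 = 0.01399 mol.
n(NaHCO3) = 0.01399 / 1 = 0.01399 mol.
mass = 0.01399 mol x 84.01 g/mol = 1.18 g.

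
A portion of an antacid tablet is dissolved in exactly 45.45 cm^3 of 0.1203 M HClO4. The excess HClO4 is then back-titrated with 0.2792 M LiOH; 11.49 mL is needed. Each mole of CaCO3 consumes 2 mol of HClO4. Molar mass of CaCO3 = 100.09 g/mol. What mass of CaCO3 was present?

Total n(HClO4) added = 0.1203 x 0.04545 = 0.005468 mol.
n(LiOH) used = 0.2792 x 0.01149 = 0.003208 mol, which equals the excess n(HClO4).
So n(HClO4) consumed by the sample = 0.005468 - 0.003208 = 0.002260 mol.
n(CaCO3) = 0.002260 / 2 = 0.001130 mol.
mass = 0.001130 mol x 100.09 g/mol = 0.113 g.

0.113 g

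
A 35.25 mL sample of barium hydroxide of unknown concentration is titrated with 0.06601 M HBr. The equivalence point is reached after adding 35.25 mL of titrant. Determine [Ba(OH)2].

0.0330 M

n(HBr) delivered = 0.06601 x 0.03525 = 0.002327 mol.
The reaction is 1 Ba(OH)2 + 2 HBr, so n(Ba(OH)2) = 0.002327 x 1/2 = 0.001163 mol.
[Ba(OH)2] = 0.001163 mol / 0.03525 L = 0.0330 M.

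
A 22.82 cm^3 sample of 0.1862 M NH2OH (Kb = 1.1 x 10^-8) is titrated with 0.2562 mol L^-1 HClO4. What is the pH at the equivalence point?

n(NH2OH) = 0.1862 x 0.02282 = 0.004249 mol; V(HClO4) at equivalence = 0.004249/0.2562 = 0.01659 L.
At equivalence the base is fully converted to NH3OH+; total volume = 0.03941 L, so [NH3OH+] = 0.004249/0.03941 = 0.1078 M.
Ka(NH3OH+) = Kw/Kb = 1.0e-14 / 1.1 x 10^-8 = 9.09e-7.
[H^+] = sqrt(Ka x [NH3OH+]) = sqrt(9.09e-7 x 0.1078) = 0.000313 M.
pH = -log(0.000313) = 3.50.

3.50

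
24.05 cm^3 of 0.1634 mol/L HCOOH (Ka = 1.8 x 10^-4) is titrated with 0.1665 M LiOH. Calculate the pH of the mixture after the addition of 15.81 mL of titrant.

4.05

Initial n(HCOOH) = 0.1634 x 0.02405 = 0.003930 mol.
n(LiOH) added = 0.1665 x 0.01581 = 0.002632 mol, converting that many moles of HCOOH to HCOO-.
Remaining n(HCOOH) = 0.001297 mol; n(HCOO-) = 0.002632 mol.
By Henderson-Hasselbalch, pH = pKa + log([A^-]/[HA]) = 3.74 + log(0.002632/0.001297) = 3.74 + (+0.31) = 4.05.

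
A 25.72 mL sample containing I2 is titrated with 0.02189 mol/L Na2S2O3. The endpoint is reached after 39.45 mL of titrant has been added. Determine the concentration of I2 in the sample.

0.0168 M

n(Na2S2O3) = 0.02189 x 0.03945 = 0.0008636 mol.
From the balanced equation, 2 mol Na2S2O3 reacts with 1 mol I2, so n(I2) = 0.0008636 x 1/2 = 0.0004318 mol.
[I2] = 0.0004318 / 0.02572 L = 0.0168 M.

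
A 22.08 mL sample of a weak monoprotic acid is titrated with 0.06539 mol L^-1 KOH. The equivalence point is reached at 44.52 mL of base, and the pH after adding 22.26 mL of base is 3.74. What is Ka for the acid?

1.8 x 10^-4

22.26 mL is half of the equivalence volume, so this is the half-equivalence point where [HA] = [A^-].
At half-equivalence pH = pKa, so pKa = 3.74.
Ka = 10^(-3.74) = 1.8 x 10^-4.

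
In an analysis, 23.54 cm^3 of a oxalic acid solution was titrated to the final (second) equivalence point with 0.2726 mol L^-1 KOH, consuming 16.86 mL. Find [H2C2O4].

0.0976 M

n(KOH) = 0.2726 x 0.01686 = 0.004596 mol.
At the final (second) equivalence point, 2 mol OH^- react per mol H2C2O4, so n(H2C2O4) = 0.004596 / 2 = 0.002298 mol.
[H2C2O4] = 0.002298 / 0.02354 L = 0.0976 M.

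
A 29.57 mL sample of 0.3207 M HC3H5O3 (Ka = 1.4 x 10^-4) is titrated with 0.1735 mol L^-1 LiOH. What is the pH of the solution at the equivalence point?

n(HC3H5O3) = 0.3207 x 0.02957 = 0.009483 mol; V(LiOH) at equivalence = 0.009483/0.1735 = 0.05466 L.
At equivalence all the acid is converted to C3H5O3-; total volume = 0.02957 + 0.05466 = 0.08423 L, so [C3H5O3-] = 0.009483/0.08423 = 0.1126 M.
Kb = Kw/Ka = 1.0e-14 / 1.4 x 10^-4 = 7.14e-11.
[OH^-] = sqrt(Kb x [C3H5O3-]) = sqrt(7.14e-11 x 0.1126) = 2.84e-6 M.
pOH = 5.55, so pH = 14.00 - 5.55 = 8.45.

8.45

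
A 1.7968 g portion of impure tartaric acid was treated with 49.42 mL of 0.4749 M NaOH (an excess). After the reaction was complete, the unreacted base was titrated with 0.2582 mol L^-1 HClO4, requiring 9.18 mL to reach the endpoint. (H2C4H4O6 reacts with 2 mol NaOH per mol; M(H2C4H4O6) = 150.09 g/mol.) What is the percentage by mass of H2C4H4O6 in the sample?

88.1%

Total n(NaOH) added = 0.4749 x 0.04942 = 0.02347 mol.
n(HClO4) used = 0.2582 x 0.009180 = 0.002370 mol, which equals the excess n(NaOH).
So n(NaOH) consumed by the sample = 0.02347 - 0.002370 = 0.02110 mol.
n(H2C4H4O6) = 0.02110 / 2 = 0.01055 mol.
mass H2C4H4O6 = 0.01055 x 150.09 = 1.583 g, so %H2C4H4O6 = 1.583/1.7968 x 100 = 88.1%.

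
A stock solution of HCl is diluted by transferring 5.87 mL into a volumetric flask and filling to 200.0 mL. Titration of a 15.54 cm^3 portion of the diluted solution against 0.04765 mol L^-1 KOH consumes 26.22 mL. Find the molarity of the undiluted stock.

n(KOH) = 0.04765 x 0.02622 = 0.001249 mol.
n(HCl) in the aliquot = 0.001249 mol.
[diluted HCl] = 0.001249 / 0.01554 = 0.08040 M.
Dilution factor = 200.0/5.870 = 34.07, so [stock] = 0.08040 x 34.07 = 2.74 M.

2.74 M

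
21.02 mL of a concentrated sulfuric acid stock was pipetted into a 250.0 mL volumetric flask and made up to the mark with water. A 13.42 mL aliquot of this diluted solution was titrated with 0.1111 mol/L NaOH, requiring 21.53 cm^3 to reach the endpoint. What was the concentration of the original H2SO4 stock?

1.06 M

n(NaOH) = 0.1111 x 0.02153 = 0.002392 mol.
n(H2SO4) in the aliquot = 0.002392 x 1/2 = 0.001196 mol.
[diluted H2SO4] = 0.001196 / 0.01342 = 0.08912 M.
Dilution factor = 250.0/21.02 = 11.89, so [stock] = 0.08912 x 11.89 = 1.06 M.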